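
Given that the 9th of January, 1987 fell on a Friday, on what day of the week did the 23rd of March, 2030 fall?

Day-of-year of January 9, 1987: 9.
Day-of-year of March 23, 2030: 82.
1987 has 365 days, so 365 − 9 = 356 days remain in 1987.
Full years 1988–2029: 31 common + 11 leap = 31×365 + 11×366 = 15341 days.
Total: 356 + 15341 + 82 = 15779 days.
15779 mod 7 = 1, so 1 day after Friday is Saturday.

Saturday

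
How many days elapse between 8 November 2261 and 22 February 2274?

4489

From November 8, 2261 to November 8, 2273: 12 years, of which 3 contain a Feb 29 — 9×365 + 3×366 = 4383 days.
November 2273: 30 − 8 = 22 days remain.
Then December (31), January (31): 31 + 31 = 62 days.
February 1–22, 2274: 22 days (2274 is not a leap year).
Residual: 106 days.
Total: 4489 days.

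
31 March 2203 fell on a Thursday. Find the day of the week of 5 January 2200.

Sunday

Count forward from the earlier date (January 5, 2200) to the later (March 31, 2203):
Day-of-year of January 5, 2200: 5.
Day-of-year of March 31, 2203: 90.
2200 has 365 days, so 365 − 5 = 360 days remain in 2200.
Full years: 2201: 365; 2202: 365. Sum = 730.
Total: 360 + 730 + 90 = 1180 days.
1180 mod 7 = 4, so 4 days before Thursday is Sunday.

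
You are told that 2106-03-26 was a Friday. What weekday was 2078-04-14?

Thursday

Count forward from the earlier date (April 14, 2078) to the later (March 26, 2106):
Day-of-year of April 14, 2078: 104.
Day-of-year of March 26, 2106: 85.
2078 has 365 days, so 365 − 104 = 261 days remain in 2078.
Full years 2079–2105: 21 common + 6 leap = 21×365 + 6×366 = 9861 days.
Total: 261 + 9861 + 85 = 10207 days.
10207 mod 7 = 1, so 1 day before Friday is Thursday.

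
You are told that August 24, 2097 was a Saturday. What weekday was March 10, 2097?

Sunday

Count forward from the earlier date (March 10, 2097) to the later (August 24, 2097):
March 2097: 31 − 10 = 21 days remain.
Then April (30), May (31), June (30), July (31): 30 + 31 + 30 + 31 = 122 days.
August 1–24, 2097: 24 days.
Total: 21 + 122 + 24 = 167 days.
167 mod 7 = 6, so 6 days before Saturday is Sunday.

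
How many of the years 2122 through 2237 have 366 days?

28

Years divisible by 4: 2124, 2128, …, 2236 — 29 in all.
Of these, 2200 is divisible by 100 but not 400, so not leap.
Leap years: 29 − 1 = 28.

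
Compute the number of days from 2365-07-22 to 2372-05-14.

2488

Day-of-year of July 22, 2365: 203.
Day-of-year of May 14, 2372: 135.
2365 has 365 days, so 365 − 203 = 162 days remain in 2365.
Full years: 2366: 365; 2367: 365; 2368: 366; 2369: 365; 2370: 365; 2371: 365. Sum = 2191.
Total: 162 + 2191 + 135 = 2488 days.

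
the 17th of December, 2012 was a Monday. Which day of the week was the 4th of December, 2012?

Count forward from the earlier date (December 4, 2012) to the later (December 17, 2012):
Within December 2012: 17 − 4 = 13 days.
13 mod 7 = 6, so 6 days before Monday is Tuesday.

Tuesday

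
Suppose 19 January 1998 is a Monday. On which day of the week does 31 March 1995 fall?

Count forward from the earlier date (March 31, 1995) to the later (January 19, 1998):
Day-of-year of March 31, 1995: 90.
Day-of-year of January 19, 1998: 19.
1995 has 365 days, so 365 − 90 = 275 days remain in 1995.
Full years: 1996: 366; 1997: 365. Sum = 731.
Total: 275 + 731 + 19 = 1025 days.
1025 mod 7 = 3, so 3 days before Monday is Friday.

Friday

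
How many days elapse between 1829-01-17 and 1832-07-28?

1288

January 17, 1829 → January 17, 1830: 365 days.
January 17, 1830 → January 17, 1831: 365 days.
January 17, 1831 → January 17, 1832: 365 days.
January 1832: 31 − 17 = 14 days remain.
Then February 1832 (29), March (31), April (30), May (31), June (30): 29 + 31 + 30 + 31 + 30 = 151 days.
July 1–28, 1832: 28 days.
Residual: 193 days.
Total: 1288 days.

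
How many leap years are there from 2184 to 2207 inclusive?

Years divisible by 4 in [2184, 2207]: 2184, 2188, 2192, 2196, 2200, 2204.
Of these, 2200 is divisible by 100 but not 400, so not leap.
Leap years: 6 − 1 = 5.

5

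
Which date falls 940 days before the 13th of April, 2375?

the 15th of September, 2372

Count 940 days before April 13, 2375:
Day-of-year of September 15, 2372: 259.
Day-of-year of April 13, 2375: 103.
2372 has 366 days, so 366 − 259 = 107 days remain in 2372.
Full years: 2373: 365; 2374: 365. Sum = 730.
Total: 107 + 730 + 103 = 940 days.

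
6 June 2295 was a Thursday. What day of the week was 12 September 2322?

Tuesday

From June 6, 2295 to June 6, 2322: 27 years, of which 6 contain a Feb 29 — 21×365 + 6×366 = 9861 days.
(2300 is not a leap year (divisible by 100 but not 400).)
June 2322: 30 − 6 = 24 days remain.
Then July (31), August (31): 31 + 31 = 62 days.
September 1–12, 2322: 12 days.
Residual: 98 days.
Total: 9959 days.
9959 mod 7 = 5, so 5 days after Thursday is Tuesday.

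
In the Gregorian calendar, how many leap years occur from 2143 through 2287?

Years divisible by 4: 2144, 2148, …, 2284 — 36 in all.
Of these, 2200 is divisible by 100 but not 400, so not leap.
Leap years: 36 − 1 = 35.

35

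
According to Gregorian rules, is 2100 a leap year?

2100 is not a leap year (divisible by 100 but not 400).

No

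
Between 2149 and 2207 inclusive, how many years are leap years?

Years divisible by 4: 2152, 2156, …, 2204 — 14 in all.
Of these, 2200 is divisible by 100 but not 400, so not leap.
Leap years: 14 − 1 = 13.

13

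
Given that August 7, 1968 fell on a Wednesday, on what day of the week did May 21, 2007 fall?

Day-of-year of August 7, 1968: 220.
Day-of-year of May 21, 2007: 141.
1968 has 366 days, so 366 − 220 = 146 days remain in 1968.
Full years 1969–2006: 29 common + 9 leap = 29×365 + 9×366 = 13879 days.
Total: 146 + 13879 + 141 = 14166 days.
14166 mod 7 = 5, so 5 days after Wednesday is Monday.

Monday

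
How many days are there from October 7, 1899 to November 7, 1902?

Day-of-year of October 7, 1899: 280.
Day-of-year of November 7, 1902: 311.
1899 has 365 days, so 365 − 280 = 85 days remain in 1899.
Full years: 1900: 365; 1901: 365. Sum = 730.
Total: 85 + 730 + 311 = 1126 days.

1126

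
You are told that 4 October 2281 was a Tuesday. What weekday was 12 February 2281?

Saturday

Count forward from the earlier date (February 12, 2281) to the later (October 4, 2281):
February 2281: 28 − 12 = 16 days remain (2281 is not a leap year, so February has 28 days).
Then March (31), April (30), May (31), June (30), July (31), August (31), September (30): 31 + 30 + 31 + 30 + 31 + 31 + 30 = 214 days.
October 1–4, 2281: 4 days.
Total: 16 + 214 + 4 = 234 days.
234 mod 7 = 3, so 3 days before Tuesday is Saturday.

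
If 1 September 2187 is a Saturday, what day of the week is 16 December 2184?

Thursday

Count forward from the earlier date (December 16, 2184) to the later (September 1, 2187):
December 16, 2184 → December 16, 2185: 365 days.
December 16, 2185 → December 16, 2186: 365 days.
December 2186: 31 − 16 = 15 days remain.
Then January (31), February 2187 (28), March (31), April (30), May (31), June (30), July (31), August (31): 31 + 28 + 31 + 30 + 31 + 30 + 31 + 31 = 243 days.
September 1, 2187: 1 day.
Residual: 259 days.
Total: 989 days.
989 mod 7 = 2, so 2 days before Saturday is Thursday.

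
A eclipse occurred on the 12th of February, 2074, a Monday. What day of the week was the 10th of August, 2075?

Saturday

February 12, 2074 → February 12, 2075: 365 days.
February 2075: 28 − 12 = 16 days remain (2075 is not a leap year, so February has 28 days).
Then March (31), April (30), May (31), June (30), July (31): 31 + 30 + 31 + 30 + 31 = 153 days.
August 1–10, 2075: 10 days.
Residual: 179 days.
Total: 544 days.
544 mod 7 = 5, so 5 days after Monday is Saturday.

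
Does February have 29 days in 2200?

2200 is not a leap year (divisible by 100 but not 400).

No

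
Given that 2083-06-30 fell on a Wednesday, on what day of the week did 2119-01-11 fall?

Wednesday

Day-of-year of June 30, 2083: 181.
Day-of-year of January 11, 2119: 11.
2083 has 365 days, so 365 − 181 = 184 days remain in 2083.
Full years 2084–2118: 27 common + 8 leap = 27×365 + 8×366 = 12783 days.
Total: 184 + 12783 + 11 = 12978 days.
12978 is a multiple of 7, so 2119-01-11 falls on the same weekday: Wednesday.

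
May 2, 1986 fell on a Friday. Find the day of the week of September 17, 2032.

From May 2, 1986 to May 2, 2032: 46 years, of which 12 contain a Feb 29 — 34×365 + 12×366 = 16802 days.
(2000 is a leap year (divisible by 400).)
May 2032: 31 − 2 = 29 days remain.
Then June (30), July (31), August (31): 30 + 31 + 31 = 92 days.
September 1–17, 2032: 17 days.
Residual: 138 days.
Total: 16940 days.
16940 is a multiple of 7, so September 17, 2032 falls on the same weekday: Friday.

Friday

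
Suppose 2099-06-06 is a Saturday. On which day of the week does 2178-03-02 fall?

Day-of-year of June 6, 2099: 157.
Day-of-year of March 2, 2178: 61.
2099 has 365 days, so 365 − 157 = 208 days remain in 2099.
Full years 2100–2177: 59 common + 19 leap = 59×365 + 19×366 = 28489 days.
Total: 208 + 28489 + 61 = 28758 days.
28758 mod 7 = 2, so 2 days after Saturday is Monday.

Monday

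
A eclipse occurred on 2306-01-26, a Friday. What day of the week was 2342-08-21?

Day-of-year of January 26, 2306: 26.
Day-of-year of August 21, 2342: 233.
2306 has 365 days, so 365 − 26 = 339 days remain in 2306.
Full years 2307–2341: 26 common + 9 leap = 26×365 + 9×366 = 12784 days.
Total: 339 + 12784 + 233 = 13356 days.
13356 is a multiple of 7, so 2342-08-21 falls on the same weekday: Friday.

Friday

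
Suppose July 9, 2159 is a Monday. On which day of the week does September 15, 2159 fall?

Saturday

July 2159: 31 − 9 = 22 days remain.
Then August (31): 31 days.
September 1–15, 2159: 15 days.
Total: 22 + 31 + 15 = 68 days.
68 mod 7 = 5, so 5 days after Monday is Saturday.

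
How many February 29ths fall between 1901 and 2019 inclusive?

Years divisible by 4: 1904, 1908, …, 2016 — 29 in all.
2000 is divisible by 400, so still leap.
No century exceptions apply. Count: 29.

29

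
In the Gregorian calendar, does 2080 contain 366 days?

2080 is a leap year.

Yes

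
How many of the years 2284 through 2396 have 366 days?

28

Years divisible by 4: 2284, 2288, …, 2396 — 29 in all.
Of these, 2300 is divisible by 100 but not 400, so not leap.
Leap years: 29 − 1 = 28.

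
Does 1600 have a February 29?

Yes

1600 is a leap year (divisible by 400).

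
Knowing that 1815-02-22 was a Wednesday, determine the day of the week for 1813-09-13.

Monday

Count forward from the earlier date (September 13, 1813) to the later (February 22, 1815):
Day-of-year of September 13, 1813: 256.
Day-of-year of February 22, 1815: 53.
1813 has 365 days, so 365 − 256 = 109 days remain in 1813.
Full years: 1814: 365. Sum = 365.
Total: 109 + 365 + 53 = 527 days.
527 mod 7 = 2, so 2 days before Wednesday is Monday.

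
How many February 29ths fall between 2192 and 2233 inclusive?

Years divisible by 4 in [2192, 2233]: 2192, 2196, 2200, 2204, 2208, 2212, 2216, 2220, 2224, 2228, 2232.
Of these, 2200 is divisible by 100 but not 400, so not leap.
Leap years: 11 − 1 = 10.

10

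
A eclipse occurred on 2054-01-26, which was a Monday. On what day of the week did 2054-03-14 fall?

Saturday

January 2054: 31 − 26 = 5 days remain.
Then February 2054 (28): 28 days.
March 1–14, 2054: 14 days.
Total: 5 + 28 + 14 = 47 days.
47 mod 7 = 5, so 5 days after Monday is Saturday.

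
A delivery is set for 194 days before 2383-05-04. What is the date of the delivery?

2382-10-22

Count 194 days before May 4, 2383:
October 2382: 31 − 22 = 9 days remain.
Then November (30), December (31), January (31), February 2383 (28), March (31), April (30): 30 + 31 + 31 + 28 + 31 + 30 = 181 days.
May 1–4, 2383: 4 days.
Residual: 194 days.
Total: 194 days.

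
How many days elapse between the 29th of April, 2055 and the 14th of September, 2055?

April 2055: 30 − 29 = 1 day remains.
Then May (31), June (30), July (31), August (31): 31 + 30 + 31 + 31 = 123 days.
September 1–14, 2055: 14 days.
Total: 1 + 123 + 14 = 138 days.

138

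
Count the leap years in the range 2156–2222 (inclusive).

Years divisible by 4: 2156, 2160, …, 2220 — 17 in all.
Of these, 2200 is divisible by 100 but not 400, so not leap.
Leap years: 17 − 1 = 16.

16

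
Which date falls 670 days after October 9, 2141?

August 10, 2143

Count 670 days after October 9, 2141:
October 2141: 31 − 9 = 22 days remain.
Then 21 full months totalling 638 days.
August 1–10, 2143: 10 days.
Total: 22 + 638 + 10 = 670 days.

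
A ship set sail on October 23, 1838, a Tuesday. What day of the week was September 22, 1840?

Tuesday

October 1838: 31 − 23 = 8 days remain.
Then 22 full months totalling 670 days.
September 1–22, 1840: 22 days.
Total: 8 + 670 + 22 = 700 days.
700 is a multiple of 7, so September 22, 1840 falls on the same weekday: Tuesday.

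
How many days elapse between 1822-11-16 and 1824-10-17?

701

November 1822: 30 − 16 = 14 days remain.
Then 22 full months totalling 670 days.
October 1–17, 1824: 17 days.
Total: 14 + 670 + 17 = 701 days.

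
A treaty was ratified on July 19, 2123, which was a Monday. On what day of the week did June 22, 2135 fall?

Day-of-year of July 19, 2123: 200.
Day-of-year of June 22, 2135: 173.
2123 has 365 days, so 365 − 200 = 165 days remain in 2123.
Full years 2124–2134: 8 common + 3 leap = 8×365 + 3×366 = 4018 days.
Total: 165 + 4018 + 173 = 4356 days.
4356 mod 7 = 2, so 2 days after Monday is Wednesday.

Wednesday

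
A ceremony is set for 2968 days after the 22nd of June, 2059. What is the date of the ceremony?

the 7th of August, 2067

Count 2968 days after June 22, 2059:
From June 22, 2059 to June 22, 2067: 8 years, of which 2 contain a Feb 29 — 6×365 + 2×366 = 2922 days.
June 2067: 30 − 22 = 8 days remain.
Then July (31): 31 days.
August 1–7, 2067: 7 days.
Residual: 46 days.
Total: 2968 days.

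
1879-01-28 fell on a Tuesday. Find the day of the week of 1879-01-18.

Count forward from the earlier date (January 18, 1879) to the later (January 28, 1879):
Within January 1879: 28 − 18 = 10 days.
10 mod 7 = 3, so 3 days before Tuesday is Saturday.

Saturday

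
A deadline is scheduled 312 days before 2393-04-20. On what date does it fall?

2392-06-12

Count 312 days before April 20, 2393:
June 2392: 30 − 12 = 18 days remain.
Then 9 full months totalling 274 days.
April 1–20, 2393: 20 days.
Residual: 312 days.
Total: 312 days.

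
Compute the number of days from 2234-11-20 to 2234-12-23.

33

November 2234: 30 − 20 = 10 days remain.
December 1–23, 2234: 23 days.
Total: 10 + 23 = 33 days.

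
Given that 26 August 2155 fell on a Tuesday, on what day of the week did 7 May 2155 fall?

Count forward from the earlier date (May 7, 2155) to the later (August 26, 2155):
May 2155: 31 − 7 = 24 days remain.
Then June (30), July (31): 30 + 31 = 61 days.
August 1–26, 2155: 26 days.
Total: 24 + 61 + 26 = 111 days.
111 mod 7 = 6, so 6 days before Tuesday is Wednesday.

Wednesday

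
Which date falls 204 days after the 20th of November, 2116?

the 12th of June, 2117

Count 204 days after November 20, 2116:
November 2116: 30 − 20 = 10 days remain.
Then December (31), January (31), February 2117 (28), March (31), April (30), May (31): 31 + 31 + 28 + 31 + 30 + 31 = 182 days.
June 1–12, 2117: 12 days.
Residual: 204 days.
Total: 204 days.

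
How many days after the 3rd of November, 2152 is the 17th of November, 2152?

14

Within November 2152: 17 − 3 = 14 days.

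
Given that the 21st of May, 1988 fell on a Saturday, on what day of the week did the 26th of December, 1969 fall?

Friday

Count forward from the earlier date (December 26, 1969) to the later (May 21, 1988):
Day-of-year of December 26, 1969: 360.
Day-of-year of May 21, 1988: 142.
1969 has 365 days, so 365 − 360 = 5 days remain in 1969.
Full years 1970–1987: 14 common + 4 leap = 14×365 + 4×366 = 6574 days.
Total: 5 + 6574 + 142 = 6721 days.
6721 mod 7 = 1, so 1 day before Saturday is Friday.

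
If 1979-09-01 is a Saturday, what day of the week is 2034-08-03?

Thursday

Day-of-year of September 1, 1979: 244.
Day-of-year of August 3, 2034: 215.
1979 has 365 days, so 365 − 244 = 121 days remain in 1979.
Full years 1980–2033: 40 common + 14 leap = 40×365 + 14×366 = 19724 days.
Total: 121 + 19724 + 215 = 20060 days.
20060 mod 7 = 5, so 5 days after Saturday is Thursday.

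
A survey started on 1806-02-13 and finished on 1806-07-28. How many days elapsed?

165

February 1806: 28 − 13 = 15 days remain (1806 is not a leap year, so February has 28 days).
Then March (31), April (30), May (31), June (30): 31 + 30 + 31 + 30 = 122 days.
July 1–28, 1806: 28 days.
Total: 15 + 122 + 28 = 165 days.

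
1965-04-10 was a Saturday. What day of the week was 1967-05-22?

Day-of-year of April 10, 1965: 100.
Day-of-year of May 22, 1967: 142.
1965 has 365 days, so 365 − 100 = 265 days remain in 1965.
Full years: 1966: 365. Sum = 365.
Total: 265 + 365 + 142 = 772 days.
772 mod 7 = 2, so 2 days after Saturday is Monday.

Monday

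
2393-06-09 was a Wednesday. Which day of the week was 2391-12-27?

Count forward from the earlier date (December 27, 2391) to the later (June 9, 2393):
Day-of-year of December 27, 2391: 361.
Day-of-year of June 9, 2393: 160.
2391 has 365 days, so 365 − 361 = 4 days remain in 2391.
Full years: 2392: 366. Sum = 366.
Total: 4 + 366 + 160 = 530 days.
530 mod 7 = 5, so 5 days before Wednesday is Friday.

Friday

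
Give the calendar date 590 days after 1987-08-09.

1989-03-21

Count 590 days after August 9, 1987:
Day-of-year of August 9, 1987: 221.
Day-of-year of March 21, 1989: 80.
1987 has 365 days, so 365 − 221 = 144 days remain in 1987.
Full years: 1988: 366. Sum = 366.
Total: 144 + 366 + 80 = 590 days.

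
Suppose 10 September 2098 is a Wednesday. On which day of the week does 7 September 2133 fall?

Day-of-year of September 10, 2098: 253.
Day-of-year of September 7, 2133: 250.
2098 has 365 days, so 365 − 253 = 112 days remain in 2098.
Full years 2099–2132: 26 common + 8 leap = 26×365 + 8×366 = 12418 days.
Total: 112 + 12418 + 250 = 12780 days.
12780 mod 7 = 5, so 5 days after Wednesday is Monday.

Monday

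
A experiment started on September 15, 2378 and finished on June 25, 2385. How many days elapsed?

Day-of-year of September 15, 2378: 258.
Day-of-year of June 25, 2385: 176.
2378 has 365 days, so 365 − 258 = 107 days remain in 2378.
Full years: 2379: 365; 2380: 366; 2381: 365; 2382: 365; 2383: 365; 2384: 366. Sum = 2192.
Total: 107 + 2192 + 176 = 2475 days.

2475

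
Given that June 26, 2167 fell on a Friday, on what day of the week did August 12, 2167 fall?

Wednesday

June 2167: 30 − 26 = 4 days remain.
Then July (31): 31 days.
August 1–12, 2167: 12 days.
Total: 4 + 31 + 12 = 47 days.
47 mod 7 = 5, so 5 days after Friday is Wednesday.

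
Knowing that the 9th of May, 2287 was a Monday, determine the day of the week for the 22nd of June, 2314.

From May 9, 2287 to May 9, 2314: 27 years, of which 6 contain a Feb 29 — 21×365 + 6×366 = 9861 days.
(2300 is not a leap year (divisible by 100 but not 400).)
May 2314: 31 − 9 = 22 days remain.
June 1–22, 2314: 22 days.
Residual: 44 days.
Total: 9905 days.
9905 is a multiple of 7, so the 22nd of June, 2314 falls on the same weekday: Monday.

Monday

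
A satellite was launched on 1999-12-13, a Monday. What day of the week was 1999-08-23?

Count forward from the earlier date (August 23, 1999) to the later (December 13, 1999):
August 1999: 31 − 23 = 8 days remain.
Then September (30), October (31), November (30): 30 + 31 + 30 = 91 days.
December 1–13, 1999: 13 days.
Total: 8 + 91 + 13 = 112 days.
112 is a multiple of 7, so 1999-08-23 falls on the same weekday: Monday.

Monday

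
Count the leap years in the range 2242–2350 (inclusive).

Years divisible by 4: 2244, 2248, …, 2348 — 27 in all.
Of these, 2300 is divisible by 100 but not 400, so not leap.
Leap years: 27 − 1 = 26.

26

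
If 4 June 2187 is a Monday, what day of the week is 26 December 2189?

Day-of-year of June 4, 2187: 155.
Day-of-year of December 26, 2189: 360.
2187 has 365 days, so 365 − 155 = 210 days remain in 2187.
Full years: 2188: 366. Sum = 366.
Total: 210 + 366 + 360 = 936 days.
936 mod 7 = 5, so 5 days after Monday is Saturday.

Saturday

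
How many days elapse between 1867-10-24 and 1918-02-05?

18366

From October 24, 1867 to October 24, 1917: 50 years, of which 12 contain a Feb 29 — 38×365 + 12×366 = 18262 days.
(1900 is not a leap year (divisible by 100 but not 400).)
October 1917: 31 − 24 = 7 days remain.
Then November (30), December (31), January (31): 30 + 31 + 31 = 92 days.
February 1–5, 1918: 5 days (1918 is not a leap year).
Residual: 104 days.
Total: 18366 days.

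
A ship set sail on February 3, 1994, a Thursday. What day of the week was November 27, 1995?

February 1994: 28 − 3 = 25 days remain (1994 is not a leap year, so February has 28 days).
Then 20 full months totalling 610 days.
November 1–27, 1995: 27 days.
Total: 25 + 610 + 27 = 662 days.
662 mod 7 = 4, so 4 days after Thursday is Monday.

Monday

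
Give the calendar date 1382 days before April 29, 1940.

July 17, 1936

Count 1382 days before April 29, 1940:
July 17, 1936 → July 17, 1937: 365 days.
July 17, 1937 → July 17, 1938: 365 days.
July 17, 1938 → July 17, 1939: 365 days.
July 1939: 31 − 17 = 14 days remain.
Then August (31), September (30), October (31), November (30), December (31), January (31), February 1940 (29), March (31): 31 + 30 + 31 + 30 + 31 + 31 + 29 + 31 = 244 days.
April 1–29, 1940: 29 days.
Residual: 287 days.
Total: 1382 days.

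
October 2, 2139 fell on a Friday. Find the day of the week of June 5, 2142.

Day-of-year of October 2, 2139: 275.
Day-of-year of June 5, 2142: 156.
2139 has 365 days, so 365 − 275 = 90 days remain in 2139.
Full years: 2140: 366; 2141: 365. Sum = 731.
Total: 90 + 731 + 156 = 977 days.
977 mod 7 = 4, so 4 days after Friday is Tuesday.

Tuesday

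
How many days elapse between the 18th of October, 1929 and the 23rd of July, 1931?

October 18, 1929 → October 18, 1930: 365 days.
October 1930: 31 − 18 = 13 days remain.
Then November (30), December (31), January (31), February 1931 (28), March (31), April (30), May (31), June (30): 30 + 31 + 31 + 28 + 31 + 30 + 31 + 30 = 242 days.
July 1–23, 1931: 23 days.
Residual: 278 days.
Total: 643 days.

643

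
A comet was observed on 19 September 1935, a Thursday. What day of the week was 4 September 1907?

Wednesday

Count forward from the earlier date (September 4, 1907) to the later (September 19, 1935):
Day-of-year of September 4, 1907: 247.
Day-of-year of September 19, 1935: 262.
1907 has 365 days, so 365 − 247 = 118 days remain in 1907.
Full years 1908–1934: 20 common + 7 leap = 20×365 + 7×366 = 9862 days.
Total: 118 + 9862 + 262 = 10242 days.
10242 mod 7 = 1, so 1 day before Thursday is Wednesday.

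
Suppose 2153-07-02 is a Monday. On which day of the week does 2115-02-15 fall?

Count forward from the earlier date (February 15, 2115) to the later (July 2, 2153):
Day-of-year of February 15, 2115: 46.
Day-of-year of July 2, 2153: 183.
2115 has 365 days, so 365 − 46 = 319 days remain in 2115.
Full years 2116–2152: 27 common + 10 leap = 27×365 + 10×366 = 13515 days.
Total: 319 + 13515 + 183 = 14017 days.
14017 mod 7 = 3, so 3 days before Monday is Friday.

Friday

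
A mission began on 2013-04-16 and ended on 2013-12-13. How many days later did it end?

241

April 2013: 30 − 16 = 14 days remain.
Then May (31), June (30), July (31), August (31), September (30), October (31), November (30): 31 + 30 + 31 + 31 + 30 + 31 + 30 = 214 days.
December 1–13, 2013: 13 days.
Total: 14 + 214 + 13 = 241 days.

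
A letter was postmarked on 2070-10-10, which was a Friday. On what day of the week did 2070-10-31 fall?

Friday

Within October 2070: 31 − 10 = 21 days.
21 is a multiple of 7, so 2070-10-31 falls on the same weekday: Friday.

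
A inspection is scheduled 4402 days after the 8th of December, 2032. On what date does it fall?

the 27th of December, 2044

Count 4402 days after December 8, 2032:
From December 8, 2032 to December 8, 2044: 12 years, of which 3 contain a Feb 29 — 9×365 + 3×366 = 4383 days.
Within December 2044: 27 − 8 = 19 days.
Total: 4402 days.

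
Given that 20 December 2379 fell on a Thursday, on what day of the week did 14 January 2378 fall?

Saturday

Count forward from the earlier date (January 14, 2378) to the later (December 20, 2379):
Day-of-year of January 14, 2378: 14.
Day-of-year of December 20, 2379: 354.
2378 has 365 days, so 365 − 14 = 351 days remain in 2378.
Total: 351 + 354 = 705 days.
705 mod 7 = 5, so 5 days before Thursday is Saturday.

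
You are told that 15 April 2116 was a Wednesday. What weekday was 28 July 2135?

From April 15, 2116 to April 15, 2135: 19 years, of which 4 contain a Feb 29 — 15×365 + 4×366 = 6939 days.
April 2135: 30 − 15 = 15 days remain.
Then May (31), June (30): 31 + 30 = 61 days.
July 1–28, 2135: 28 days.
Residual: 104 days.
Total: 7043 days.
7043 mod 7 = 1, so 1 day after Wednesday is Thursday.

Thursday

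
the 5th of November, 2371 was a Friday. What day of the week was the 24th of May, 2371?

Monday

Count forward from the earlier date (May 24, 2371) to the later (November 5, 2371):
May 2371: 31 − 24 = 7 days remain.
Then June (30), July (31), August (31), September (30), October (31): 30 + 31 + 31 + 30 + 31 = 153 days.
November 1–5, 2371: 5 days.
Total: 7 + 153 + 5 = 165 days.
165 mod 7 = 4, so 4 days before Friday is Monday.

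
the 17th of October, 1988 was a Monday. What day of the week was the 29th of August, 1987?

Saturday

Count forward from the earlier date (August 29, 1987) to the later (October 17, 1988):
Day-of-year of August 29, 1987: 241.
Day-of-year of October 17, 1988: 291.
1987 has 365 days, so 365 − 241 = 124 days remain in 1987.
Total: 124 + 291 = 415 days.
415 mod 7 = 2, so 2 days before Monday is Saturday.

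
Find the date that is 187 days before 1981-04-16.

1980-10-11

Count 187 days before April 16, 1981:
October 1980: 31 − 11 = 20 days remain.
Then November (30), December (31), January (31), February 1981 (28), March (31): 30 + 31 + 31 + 28 + 31 = 151 days.
April 1–16, 1981: 16 days.
Total: 20 + 151 + 16 = 187 days.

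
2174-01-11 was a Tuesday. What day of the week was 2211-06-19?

Wednesday

From January 11, 2174 to January 11, 2211: 37 years, of which 8 contain a Feb 29 — 29×365 + 8×366 = 13513 days.
(2200 is not a leap year (divisible by 100 but not 400).)
January 2211: 31 − 11 = 20 days remain.
Then February 2211 (28), March (31), April (30), May (31): 28 + 31 + 30 + 31 = 120 days.
June 1–19, 2211: 19 days.
Residual: 159 days.
Total: 13672 days.
13672 mod 7 = 1, so 1 day after Tuesday is Wednesday.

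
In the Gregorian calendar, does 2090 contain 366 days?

2090 is not a leap year.

No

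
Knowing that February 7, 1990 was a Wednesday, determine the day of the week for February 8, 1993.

Monday

February 7, 1990 → February 7, 1991: 365 days.
February 7, 1991 → February 7, 1992: 365 days.
February 7, 1992 → February 7, 1993: 366 days (1992 is a leap year).
Within February 1993: 8 − 7 = 1 day.
Total: 1097 days.
1097 mod 7 = 5, so 5 days after Wednesday is Monday.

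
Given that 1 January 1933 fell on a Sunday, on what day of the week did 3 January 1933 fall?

Tuesday

Within January 1933: 3 − 1 = 2 days.
2 mod 7 = 2, so 2 days after Sunday is Tuesday.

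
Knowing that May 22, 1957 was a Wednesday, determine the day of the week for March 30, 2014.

From May 22, 1957 to May 22, 2013: 56 years, of which 14 contain a Feb 29 — 42×365 + 14×366 = 20454 days.
(2000 is a leap year (divisible by 400).)
May 2013: 31 − 22 = 9 days remain.
Then 9 full months totalling 273 days.
March 1–30, 2014: 30 days.
Residual: 312 days.
Total: 20766 days.
20766 mod 7 = 4, so 4 days after Wednesday is Sunday.

Sunday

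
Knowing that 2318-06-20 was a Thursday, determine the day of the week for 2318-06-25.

Tuesday

Within June 2318: 25 − 20 = 5 days.
5 mod 7 = 5, so 5 days after Thursday is Tuesday.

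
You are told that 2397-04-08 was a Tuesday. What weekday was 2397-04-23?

Wednesday

Within April 2397: 23 − 8 = 15 days.
15 mod 7 = 1, so 1 day after Tuesday is Wednesday.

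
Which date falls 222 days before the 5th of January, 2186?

the 28th of May, 2185

Count 222 days before January 5, 2186:
May 2185: 31 − 28 = 3 days remain.
Then June (30), July (31), August (31), September (30), October (31), November (30), December (31): 30 + 31 + 31 + 30 + 31 + 30 + 31 = 214 days.
January 1–5, 2186: 5 days.
Residual: 222 days.
Total: 222 days.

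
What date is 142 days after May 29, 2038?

October 18, 2038

Count 142 days after May 29, 2038:
May 2038: 31 − 29 = 2 days remain.
Then June (30), July (31), August (31), September (30): 30 + 31 + 31 + 30 = 122 days.
October 1–18, 2038: 18 days.
Total: 2 + 122 + 18 = 142 days.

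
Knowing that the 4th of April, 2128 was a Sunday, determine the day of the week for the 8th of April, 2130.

Saturday

April 4, 2128 → April 4, 2129: 365 days.
April 4, 2129 → April 4, 2130: 365 days.
Within April 2130: 8 − 4 = 4 days.
Total: 734 days.
734 mod 7 = 6, so 6 days after Sunday is Saturday.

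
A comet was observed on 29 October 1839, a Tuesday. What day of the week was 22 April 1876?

Saturday

From October 29, 1839 to October 29, 1875: 36 years, of which 9 contain a Feb 29 — 27×365 + 9×366 = 13149 days.
October 1875: 31 − 29 = 2 days remain.
Then November (30), December (31), January (31), February 1876 (29), March (31): 30 + 31 + 31 + 29 + 31 = 152 days.
April 1–22, 1876: 22 days.
Residual: 176 days.
Total: 13325 days.
13325 mod 7 = 4, so 4 days after Tuesday is Saturday.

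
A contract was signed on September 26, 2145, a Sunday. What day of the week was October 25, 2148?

Day-of-year of September 26, 2145: 269.
Day-of-year of October 25, 2148: 299.
2145 has 365 days, so 365 − 269 = 96 days remain in 2145.
Full years: 2146: 365; 2147: 365. Sum = 730.
Total: 96 + 730 + 299 = 1125 days.
1125 mod 7 = 5, so 5 days after Sunday is Friday.

Friday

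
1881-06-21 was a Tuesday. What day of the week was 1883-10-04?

Thursday

June 21, 1881 → June 21, 1882: 365 days.
June 21, 1882 → June 21, 1883: 365 days.
June 1883: 30 − 21 = 9 days remain.
Then July (31), August (31), September (30): 31 + 31 + 30 = 92 days.
October 1–4, 1883: 4 days.
Residual: 105 days.
Total: 835 days.
835 mod 7 = 2, so 2 days after Tuesday is Thursday.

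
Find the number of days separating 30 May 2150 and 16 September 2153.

1205

May 30, 2150 → May 30, 2151: 365 days.
May 30, 2151 → May 30, 2152: 366 days (2152 is a leap year).
May 30, 2152 → May 30, 2153: 365 days.
May 2153: 31 − 30 = 1 day remains.
Then June (30), July (31), August (31): 30 + 31 + 31 = 92 days.
September 1–16, 2153: 16 days.
Residual: 109 days.
Total: 1205 days.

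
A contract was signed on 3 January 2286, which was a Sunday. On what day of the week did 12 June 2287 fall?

January 2286: 31 − 3 = 28 days remain.
Then 16 full months totalling 485 days.
June 1–12, 2287: 12 days.
Total: 28 + 485 + 12 = 525 days.
525 is a multiple of 7, so 12 June 2287 falls on the same weekday: Sunday.

Sunday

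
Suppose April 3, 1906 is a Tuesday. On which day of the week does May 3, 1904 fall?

Count forward from the earlier date (May 3, 1904) to the later (April 3, 1906):
May 3, 1904 → May 3, 1905: 365 days.
May 1905: 31 − 3 = 28 days remain.
Then 10 full months totalling 304 days.
April 1–3, 1906: 3 days.
Residual: 335 days.
Total: 700 days.
700 is a multiple of 7, so May 3, 1904 falls on the same weekday: Tuesday.

Tuesday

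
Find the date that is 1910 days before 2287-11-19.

2282-08-27

Count 1910 days before November 19, 2287:
Day-of-year of August 27, 2282: 239.
Day-of-year of November 19, 2287: 323.
2282 has 365 days, so 365 − 239 = 126 days remain in 2282.
Full years: 2283: 365; 2284: 366; 2285: 365; 2286: 365. Sum = 1461.
Total: 126 + 1461 + 323 = 1910 days.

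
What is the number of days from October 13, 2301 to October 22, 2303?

739

October 13, 2301 → October 13, 2302: 365 days.
October 13, 2302 → October 13, 2303: 365 days.
Within October 2303: 22 − 13 = 9 days.
Total: 739 days.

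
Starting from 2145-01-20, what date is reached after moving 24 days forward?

2145-02-13

Count 24 days after January 20, 2145:
January 2145: 31 − 20 = 11 days remain.
February 1–13, 2145: 13 days (2145 is not a leap year).
Total: 11 + 13 = 24 days.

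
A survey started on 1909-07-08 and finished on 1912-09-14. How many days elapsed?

Day-of-year of July 8, 1909: 189.
Day-of-year of September 14, 1912: 258.
1909 has 365 days, so 365 − 189 = 176 days remain in 1909.
Full years: 1910: 365; 1911: 365. Sum = 730.
Total: 176 + 730 + 258 = 1164 days.

1164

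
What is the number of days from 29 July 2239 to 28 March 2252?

4626

From July 29, 2239 to July 29, 2251: 12 years, of which 3 contain a Feb 29 — 9×365 + 3×366 = 4383 days.
July 2251: 31 − 29 = 2 days remain.
Then August (31), September (30), October (31), November (30), December (31), January (31), February 2252 (29): 31 + 30 + 31 + 30 + 31 + 31 + 29 = 213 days.
March 1–28, 2252: 28 days.
Residual: 243 days.
Total: 4626 days.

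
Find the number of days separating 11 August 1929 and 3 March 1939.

From August 11, 1929 to August 11, 1938: 9 years, of which 2 contain a Feb 29 — 7×365 + 2×366 = 3287 days.
August 1938: 31 − 11 = 20 days remain.
Then September (30), October (31), November (30), December (31), January (31), February 1939 (28): 30 + 31 + 30 + 31 + 31 + 28 = 181 days.
March 1–3, 1939: 3 days.
Residual: 204 days.
Total: 3491 days.

3491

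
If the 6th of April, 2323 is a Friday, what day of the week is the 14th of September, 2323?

Friday

April 2323: 30 − 6 = 24 days remain.
Then May (31), June (30), July (31), August (31): 31 + 30 + 31 + 31 = 123 days.
September 1–14, 2323: 14 days.
Total: 24 + 123 + 14 = 161 days.
161 is a multiple of 7, so the 14th of September, 2323 falls on the same weekday: Friday.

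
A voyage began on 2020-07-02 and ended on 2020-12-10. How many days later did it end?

July 2020: 31 − 2 = 29 days remain.
Then August (31), September (30), October (31), November (30): 31 + 30 + 31 + 30 = 122 days.
December 1–10, 2020: 10 days.
Total: 29 + 122 + 10 = 161 days.

161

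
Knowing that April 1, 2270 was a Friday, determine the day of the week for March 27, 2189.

Count forward from the earlier date (March 27, 2189) to the later (April 1, 2270):
From March 27, 2189 to March 27, 2270: 81 years, of which 19 contain a Feb 29 — 62×365 + 19×366 = 29584 days.
(2200 is not a leap year (divisible by 100 but not 400).)
March 2270: 31 − 27 = 4 days remain.
April 1, 2270: 1 day.
Residual: 5 days.
Total: 29589 days.
29589 is a multiple of 7, so March 27, 2189 falls on the same weekday: Friday.

Friday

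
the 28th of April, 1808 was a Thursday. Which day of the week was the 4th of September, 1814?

Day-of-year of April 28, 1808: 119.
Day-of-year of September 4, 1814: 247.
1808 has 366 days, so 366 − 119 = 247 days remain in 1808.
Full years: 1809: 365; 1810: 365; 1811: 365; 1812: 366; 1813: 365. Sum = 1826.
Total: 247 + 1826 + 247 = 2320 days.
2320 mod 7 = 3, so 3 days after Thursday is Sunday.

Sunday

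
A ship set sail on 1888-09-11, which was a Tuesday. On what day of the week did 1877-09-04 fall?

Count forward from the earlier date (September 4, 1877) to the later (September 11, 1888):
From September 4, 1877 to September 4, 1888: 11 years, of which 3 contain a Feb 29 — 8×365 + 3×366 = 4018 days.
Within September 1888: 11 − 4 = 7 days.
Total: 4025 days.
4025 is a multiple of 7, so 1877-09-04 falls on the same weekday: Tuesday.

Tuesday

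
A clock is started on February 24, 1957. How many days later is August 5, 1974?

Day-of-year of February 24, 1957: 55.
Day-of-year of August 5, 1974: 217.
1957 has 365 days, so 365 − 55 = 310 days remain in 1957.
Full years 1958–1973: 12 common + 4 leap = 12×365 + 4×366 = 5844 days.
Total: 310 + 5844 + 217 = 6371 days.

6371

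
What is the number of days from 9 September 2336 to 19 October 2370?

From September 9, 2336 to September 9, 2370: 34 years, of which 8 contain a Feb 29 — 26×365 + 8×366 = 12418 days.
September 2370: 30 − 9 = 21 days remain.
October 1–19, 2370: 19 days.
Residual: 40 days.
Total: 12458 days.

12458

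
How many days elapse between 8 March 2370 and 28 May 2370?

March 2370: 31 − 8 = 23 days remain.
Then April (30): 30 days.
May 1–28, 2370: 28 days.
Total: 23 + 30 + 28 = 81 days.

81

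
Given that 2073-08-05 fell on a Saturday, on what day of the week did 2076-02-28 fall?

Friday

August 5, 2073 → August 5, 2074: 365 days.
August 5, 2074 → August 5, 2075: 365 days.
August 2075: 31 − 5 = 26 days remain.
Then September (30), October (31), November (30), December (31), January (31): 30 + 31 + 30 + 31 + 31 = 153 days.
February 1–28, 2076: 28 days (2076 is a leap year).
Residual: 207 days.
Total: 937 days.
937 mod 7 = 6, so 6 days after Saturday is Friday.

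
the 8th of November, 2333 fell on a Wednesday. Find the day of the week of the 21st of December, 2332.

Wednesday

Count forward from the earlier date (December 21, 2332) to the later (November 8, 2333):
December 2332: 31 − 21 = 10 days remain.
Then 10 full months totalling 304 days.
November 1–8, 2333: 8 days.
Residual: 322 days.
Total: 322 days.
322 is a multiple of 7, so the 21st of December, 2332 falls on the same weekday: Wednesday.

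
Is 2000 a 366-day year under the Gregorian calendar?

2000 is a leap year (divisible by 400).

Yes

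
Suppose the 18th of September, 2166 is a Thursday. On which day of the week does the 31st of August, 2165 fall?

Count forward from the earlier date (August 31, 2165) to the later (September 18, 2166):
Day-of-year of August 31, 2165: 243.
Day-of-year of September 18, 2166: 261.
2165 has 365 days, so 365 − 243 = 122 days remain in 2165.
Total: 122 + 261 = 383 days.
383 mod 7 = 5, so 5 days before Thursday is Saturday.

Saturday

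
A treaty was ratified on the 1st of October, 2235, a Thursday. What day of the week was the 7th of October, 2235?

Wednesday

Within October 2235: 7 − 1 = 6 days.
6 mod 7 = 6, so 6 days after Thursday is Wednesday.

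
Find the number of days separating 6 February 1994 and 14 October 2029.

13034

Day-of-year of February 6, 1994: 37.
Day-of-year of October 14, 2029: 287.
1994 has 365 days, so 365 − 37 = 328 days remain in 1994.
Full years 1995–2028: 25 common + 9 leap = 25×365 + 9×366 = 12419 days.
Total: 328 + 12419 + 287 = 13034 days.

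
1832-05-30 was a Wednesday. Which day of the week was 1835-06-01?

Day-of-year of May 30, 1832: 151.
Day-of-year of June 1, 1835: 152.
1832 has 366 days, so 366 − 151 = 215 days remain in 1832.
Full years: 1833: 365; 1834: 365. Sum = 730.
Total: 215 + 730 + 152 = 1097 days.
1097 mod 7 = 5, so 5 days after Wednesday is Monday.

Monday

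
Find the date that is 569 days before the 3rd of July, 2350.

the 11th of December, 2348

Count 569 days before July 3, 2350:
December 11, 2348 → December 11, 2349: 365 days.
December 2349: 31 − 11 = 20 days remain.
Then January (31), February 2350 (28), March (31), April (30), May (31), June (30): 31 + 28 + 31 + 30 + 31 + 30 = 181 days.
July 1–3, 2350: 3 days.
Residual: 204 days.
Total: 569 days.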